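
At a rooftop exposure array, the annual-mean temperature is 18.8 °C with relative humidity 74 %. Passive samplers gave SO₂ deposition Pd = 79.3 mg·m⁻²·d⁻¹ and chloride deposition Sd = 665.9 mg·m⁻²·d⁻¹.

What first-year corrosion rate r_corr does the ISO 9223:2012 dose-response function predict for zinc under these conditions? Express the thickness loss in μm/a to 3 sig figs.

zinc: temperature factor f = -0.071·(8.8) = -0.6248
  SO₂ term: 0.0129·79.3^0.44·exp(0.046·74-0.6248) = 1.423
  Cl⁻ term: 0.0175·665.9^0.57·exp(0.008·74+0.085·18.8) = 6.36
  r_corr = 1.423 + 6.36 = 7.784 μm/a

r_corr = 7.78 μm/a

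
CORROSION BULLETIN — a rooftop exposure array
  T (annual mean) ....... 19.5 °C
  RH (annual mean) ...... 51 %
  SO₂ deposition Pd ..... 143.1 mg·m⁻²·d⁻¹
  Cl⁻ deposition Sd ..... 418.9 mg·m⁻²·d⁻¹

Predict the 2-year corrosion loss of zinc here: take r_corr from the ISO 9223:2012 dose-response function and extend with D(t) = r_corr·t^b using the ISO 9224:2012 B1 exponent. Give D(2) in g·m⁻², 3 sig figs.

zinc: T>10 °C ⇒ hinge -0.071·(19.5−10) = -0.6745
  sulphur-dioxide contribution → 0.6095 μm/a
  chloride contribution → 4.312 μm/a
  ⇒ r_corr(zinc) = 4.922 μm/a
Long-term exponent b (ISO 9224 Table 2, B1) = 0.813
  D(2) = 4.922 × 2^0.813 = 4.922 × 1.757 = 8.646 μm
  Mass loss = 8.646 μm × 7.14 g/cm³ = 61.74 g·m⁻²

D(2) = 61.7 g·m⁻²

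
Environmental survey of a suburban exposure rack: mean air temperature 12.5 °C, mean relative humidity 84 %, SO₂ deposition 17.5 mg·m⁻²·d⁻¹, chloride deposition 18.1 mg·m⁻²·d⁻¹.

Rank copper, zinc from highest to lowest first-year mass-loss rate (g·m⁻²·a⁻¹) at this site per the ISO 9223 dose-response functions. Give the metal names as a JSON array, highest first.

copper: T>10 °C ⇒ hinge -0.080·(12.5−10) = -0.2000
  SO₂ term: 0.0053·17.5^0.26·exp(0.059·84-0.2000) = 1.297
  Sd branch = 0.01025·Sd^0.27·e^(0.036·RH+0.049·T) = 0.8504 μm/a
  sum: 1.297 + 0.8504 → r_corr = 2.147 μm/a
  mass loss = 2.147 μm/a × 8.96 g/cm³ = 19.24 g·m⁻²·a⁻¹
zinc: T>10 °C ⇒ hinge -0.071·(12.5−10) = -0.1775
  SO₂ term: 0.0129·17.5^0.44·exp(0.046·84-0.1775) = 1.814
  Cl⁻ term: 0.0175·18.1^0.57·exp(0.008·84+0.085·12.5) = 0.5167
  sum: 1.814 + 0.5167 → r_corr = 2.33 μm/a
  mass loss = 2.33 μm/a × 7.14 g/cm³ = 16.64 g·m⁻²·a⁻¹
Ordering by g·m⁻²·a⁻¹: copper (19.2) > zinc (16.6)

["copper", "zinc"]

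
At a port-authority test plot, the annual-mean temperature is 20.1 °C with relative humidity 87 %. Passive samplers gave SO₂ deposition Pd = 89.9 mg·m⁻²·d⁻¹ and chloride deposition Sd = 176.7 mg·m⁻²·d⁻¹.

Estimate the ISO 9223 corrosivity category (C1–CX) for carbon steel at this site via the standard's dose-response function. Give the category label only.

C5

carbon steel: temperature factor f = -0.054·(10.1) = -0.5454
  sulphur-dioxide contribution → 60.64 μm/a
  chloride contribution → 99.52 μm/a
  ⇒ r_corr(carbon steel) = 160.2 μm/a
ISO 9223 Table 2 (carbon steel): 80 < 160 ≤ 200 μm/a ⇒ C5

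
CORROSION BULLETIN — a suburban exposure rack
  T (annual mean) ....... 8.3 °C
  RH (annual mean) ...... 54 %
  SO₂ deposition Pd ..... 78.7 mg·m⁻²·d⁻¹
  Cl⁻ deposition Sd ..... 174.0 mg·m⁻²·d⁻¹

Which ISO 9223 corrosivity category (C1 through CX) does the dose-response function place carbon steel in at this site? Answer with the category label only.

C4

carbon steel: T≤10 °C ⇒ hinge +0.150·(8.3−10) = -0.2550
  SO₂ term: 1.77·78.7^0.52·exp(0.02·54-0.2550) = 39.1
  Sd branch = 0.102·Sd^0.62·e^(0.033·RH+0.04·T) = 20.69 μm/a
  r_corr = 39.1 + 20.69 = 59.79 μm/a
ISO 9223 Table 2 (carbon steel): 50 < 59.8 ≤ 80 μm/a ⇒ C4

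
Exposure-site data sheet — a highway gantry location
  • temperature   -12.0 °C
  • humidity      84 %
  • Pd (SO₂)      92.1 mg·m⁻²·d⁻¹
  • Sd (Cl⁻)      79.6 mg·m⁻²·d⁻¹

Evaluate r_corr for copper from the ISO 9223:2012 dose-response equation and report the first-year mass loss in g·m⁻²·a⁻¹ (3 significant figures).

copper: temperature factor f = +0.126·(-22.0) = -2.7720
  sulphur-dioxide contribution → 0.1526 μm/a
  chloride contribution → 0.3819 μm/a
  total first-year rate 0.5344 μm/a
Convert to mass loss: 0.5344 μm/a × 8.96 g/cm³ = 4.789 g·m⁻²·a⁻¹

r_corr = 4.79 g·m⁻²·a⁻¹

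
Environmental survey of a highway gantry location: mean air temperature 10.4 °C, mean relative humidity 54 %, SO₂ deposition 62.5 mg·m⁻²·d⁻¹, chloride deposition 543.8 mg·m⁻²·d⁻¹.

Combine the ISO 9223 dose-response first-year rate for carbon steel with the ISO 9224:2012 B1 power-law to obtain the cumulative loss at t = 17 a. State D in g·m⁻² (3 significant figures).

carbon steel: f(T) = -0.054·(T−10) [T>10 °C] = -0.0216
  sulphur-dioxide contribution → 43.8 μm/a
  chloride contribution → 45.62 μm/a
  ⇒ r_corr(carbon steel) = 89.42 μm/a
Power-law: D(17) = r_corr · 17^0.523
  D(17) = 89.42 × 17^0.523 = 89.42 × 4.401 = 393.5 μm
  Mass loss = 393.5 μm × 7.85 g/cm³ = 3089 g·m⁻²

D(17) = 3.09e+03 g·m⁻²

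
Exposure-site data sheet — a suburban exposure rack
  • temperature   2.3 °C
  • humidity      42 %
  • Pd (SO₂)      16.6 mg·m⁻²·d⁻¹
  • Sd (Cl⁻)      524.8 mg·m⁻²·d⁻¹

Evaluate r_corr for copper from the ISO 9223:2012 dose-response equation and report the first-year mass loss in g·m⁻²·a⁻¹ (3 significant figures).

r_corr = 2.97 g·m⁻²·a⁻¹

copper: f(T) = +0.126·(T−10) [T≤10 °C] = -0.9702
  SO₂ term: 0.0053·16.6^0.26·exp(0.059·42-0.9702) = 0.0497
  Sd branch = 0.01025·Sd^0.27·e^(0.036·RH+0.049·T) = 0.2823 μm/a
  sum: 0.0497 + 0.2823 → r_corr = 0.332 μm/a
Convert to mass loss: 0.332 μm/a × 8.96 g/cm³ = 2.975 g·m⁻²·a⁻¹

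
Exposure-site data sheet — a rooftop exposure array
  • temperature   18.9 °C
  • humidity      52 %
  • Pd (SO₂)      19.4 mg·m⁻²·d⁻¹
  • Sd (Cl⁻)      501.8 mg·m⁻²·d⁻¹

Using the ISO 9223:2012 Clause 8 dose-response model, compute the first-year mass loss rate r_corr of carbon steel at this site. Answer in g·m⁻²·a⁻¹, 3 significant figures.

carbon steel: f(T) = -0.054·(T−10) [T>10 °C] = -0.4806
  Pd branch = 1.77·Pd^0.52·e^(0.02·RH+f) = 14.47 μm/a
  Cl⁻ term: 0.102·501.8^0.62·exp(0.033·52+0.04·18.9) = 57.08
  r_corr = 14.47 + 57.08 = 71.56 μm/a
Convert to mass loss: 71.56 μm/a × 7.85 g/cm³ = 561.7 g·m⁻²·a⁻¹

r_corr = 562 g·m⁻²·a⁻¹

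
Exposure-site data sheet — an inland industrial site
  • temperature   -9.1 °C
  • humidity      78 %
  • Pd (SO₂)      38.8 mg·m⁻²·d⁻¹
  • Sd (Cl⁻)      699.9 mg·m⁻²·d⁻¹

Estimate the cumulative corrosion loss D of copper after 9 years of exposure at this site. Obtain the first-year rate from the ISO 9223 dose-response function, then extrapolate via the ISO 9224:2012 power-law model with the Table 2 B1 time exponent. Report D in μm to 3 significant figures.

D(9) = 3.30 μm

copper: f(T) = +0.126·(T−10) [T≤10 °C] = -2.4066
  Pd branch = 0.0053·Pd^0.26·e^(0.059·RH+f) = 0.1233 μm/a
  Sd branch = 0.01025·Sd^0.27·e^(0.036·RH+0.049·T) = 0.6379 μm/a
  r_corr = 0.1233 + 0.6379 = 0.7611 μm/a
Power-law: D(9) = r_corr · 9^0.667
  D(9) = 0.7611 × 9^0.667 = 0.7611 × 4.33 = 3.296 μm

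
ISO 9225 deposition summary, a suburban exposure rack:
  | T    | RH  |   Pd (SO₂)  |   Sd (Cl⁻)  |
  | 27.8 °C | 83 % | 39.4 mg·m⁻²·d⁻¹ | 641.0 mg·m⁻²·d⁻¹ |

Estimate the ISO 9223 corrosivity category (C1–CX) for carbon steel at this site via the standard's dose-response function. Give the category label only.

CX

carbon steel: temperature factor f = -0.054·(17.8) = -0.9612
  sulphur-dioxide contribution → 24.05 μm/a
  chloride contribution → 263.8 μm/a
  total first-year rate 287.9 μm/a
ISO 9223 Table 2 (carbon steel): 200 < 288 ≤ 700 μm/a ⇒ CX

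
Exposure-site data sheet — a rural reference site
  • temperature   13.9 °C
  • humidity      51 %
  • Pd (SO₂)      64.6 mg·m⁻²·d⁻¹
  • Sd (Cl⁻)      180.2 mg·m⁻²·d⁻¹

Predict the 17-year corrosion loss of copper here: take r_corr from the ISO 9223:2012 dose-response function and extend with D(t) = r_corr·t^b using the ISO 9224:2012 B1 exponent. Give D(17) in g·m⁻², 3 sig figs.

copper: f(T) = -0.080·(T−10) [T>10 °C] = -0.3120
  SO₂ term: 0.0053·64.6^0.26·exp(0.059·51-0.3120) = 0.2324
  Sd branch = 0.01025·Sd^0.27·e^(0.036·RH+0.049·T) = 0.5163 μm/a
  sum: 0.2324 + 0.5163 → r_corr = 0.7487 μm/a
ISO 9224: D(t) = r_corr · t^b with b = 0.667 (copper, B1)
  D(17) = 0.7487 × 17^0.667 = 0.7487 × 6.618 = 4.955 μm
  Mass loss = 4.955 μm × 8.96 g/cm³ = 44.4 g·m⁻²

D(17) = 44.4 g·m⁻²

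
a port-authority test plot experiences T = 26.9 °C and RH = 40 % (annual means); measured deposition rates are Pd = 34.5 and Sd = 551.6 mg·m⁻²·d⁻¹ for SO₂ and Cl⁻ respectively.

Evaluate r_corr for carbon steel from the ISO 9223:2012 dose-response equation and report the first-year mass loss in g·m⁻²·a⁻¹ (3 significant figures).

r_corr = 519 g·m⁻²·a⁻¹

carbon steel: temperature factor f = -0.054·(16.9) = -0.9126
  sulphur-dioxide contribution → 9.971 μm/a
  chloride contribution → 56.1 μm/a
  ⇒ r_corr(carbon steel) = 66.07 μm/a
Convert to mass loss: 66.07 μm/a × 7.85 g/cm³ = 518.7 g·m⁻²·a⁻¹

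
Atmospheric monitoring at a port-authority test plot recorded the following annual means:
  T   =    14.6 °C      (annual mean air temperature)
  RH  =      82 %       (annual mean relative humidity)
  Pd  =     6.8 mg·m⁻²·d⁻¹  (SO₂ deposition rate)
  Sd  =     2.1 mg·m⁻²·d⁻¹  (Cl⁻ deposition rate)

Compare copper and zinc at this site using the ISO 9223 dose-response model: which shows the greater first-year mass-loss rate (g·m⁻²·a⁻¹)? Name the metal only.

copper

copper: T>10 °C ⇒ hinge -0.080·(14.6−10) = -0.3680
  Pd branch = 0.0053·Pd^0.26·e^(0.059·RH+f) = 0.7621 μm/a
  Cl⁻ term: 0.01025·2.1^0.27·exp(0.036·82+0.049·14.6) = 0.4903
  sum: 0.7621 + 0.4903 → r_corr = 1.252 μm/a
  mass loss = 1.252 μm/a × 8.96 g/cm³ = 11.22 g·m⁻²·a⁻¹
zinc: temperature factor f = -0.071·(4.6) = -0.3266
  Pd branch = 0.0129·Pd^0.44·e^(0.046·RH+f) = 0.9402 μm/a
  Sd branch = 0.0175·Sd^0.57·e^(0.008·RH+0.085·T) = 0.1781 μm/a
  r_corr = 0.9402 + 0.1781 = 1.118 μm/a
  mass loss = 1.118 μm/a × 7.14 g/cm³ = 7.984 g·m⁻²·a⁻¹
Ordering by g·m⁻²·a⁻¹: copper (11.2) > zinc (7.98)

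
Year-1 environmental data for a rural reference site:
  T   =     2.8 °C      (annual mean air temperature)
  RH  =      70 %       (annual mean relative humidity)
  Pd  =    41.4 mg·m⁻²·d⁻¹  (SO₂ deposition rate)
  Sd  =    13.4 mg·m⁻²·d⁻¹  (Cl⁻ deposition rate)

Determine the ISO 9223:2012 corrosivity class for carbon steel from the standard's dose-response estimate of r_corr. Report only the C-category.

carbon steel: temperature factor f = +0.150·(-7.2) = -1.0800
  SO₂ term: 1.77·41.4^0.52·exp(0.02·70-1.0800) = 16.9
  Sd branch = 0.102·Sd^0.62·e^(0.033·RH+0.04·T) = 5.745 μm/a
  r_corr = 16.9 + 5.745 = 22.64 μm/a
22.6 μm/a falls in (1.3, 25] for carbon steel → category C2

C2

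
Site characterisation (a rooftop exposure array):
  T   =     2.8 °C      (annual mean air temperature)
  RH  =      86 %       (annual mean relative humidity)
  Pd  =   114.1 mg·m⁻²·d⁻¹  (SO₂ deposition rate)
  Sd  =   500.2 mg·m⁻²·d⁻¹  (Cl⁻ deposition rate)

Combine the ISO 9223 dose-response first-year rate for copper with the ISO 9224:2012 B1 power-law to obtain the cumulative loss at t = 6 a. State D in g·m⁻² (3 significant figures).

copper: f(T) = +0.126·(T−10) [T≤10 °C] = -0.9072
  Pd branch = 0.0053·Pd^0.26·e^(0.059·RH+f) = 1.172 μm/a
  Sd branch = 0.01025·Sd^0.27·e^(0.036·RH+0.049·T) = 1.392 μm/a
  r_corr = 1.172 + 1.392 = 2.564 μm/a
Power-law: D(6) = r_corr · 6^0.667
  D(6) = 2.564 × 6^0.667 = 2.564 × 3.304 = 8.47 μm
  Mass loss = 8.47 μm × 8.96 g/cm³ = 75.89 g·m⁻²

D(6) = 75.9 g·m⁻²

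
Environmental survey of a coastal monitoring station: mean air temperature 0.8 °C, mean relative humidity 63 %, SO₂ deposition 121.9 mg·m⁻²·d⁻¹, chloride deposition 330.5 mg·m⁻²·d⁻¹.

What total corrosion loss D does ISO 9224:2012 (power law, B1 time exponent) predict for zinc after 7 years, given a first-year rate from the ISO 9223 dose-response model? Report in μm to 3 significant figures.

D(7) = 10.8 μm

zinc: T≤10 °C ⇒ hinge +0.038·(0.8−10) = -0.3496
  SO₂ term: 0.0129·121.9^0.44·exp(0.046·63-0.3496) = 1.365
  Cl⁻ term: 0.0175·330.5^0.57·exp(0.008·63+0.085·0.8) = 0.846
  r_corr = 1.365 + 0.846 = 2.211 μm/a
ISO 9224: D(t) = r_corr · t^b with b = 0.813 (zinc, B1)
  D(7) = 2.211 × 7^0.813 = 2.211 × 4.865 = 10.76 μm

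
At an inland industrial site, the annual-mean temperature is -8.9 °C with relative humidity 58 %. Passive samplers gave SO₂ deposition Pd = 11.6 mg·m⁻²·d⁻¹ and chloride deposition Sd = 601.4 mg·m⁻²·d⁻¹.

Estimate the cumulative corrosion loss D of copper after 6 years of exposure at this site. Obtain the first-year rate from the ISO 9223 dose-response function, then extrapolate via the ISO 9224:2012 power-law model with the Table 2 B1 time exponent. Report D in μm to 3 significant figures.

D(6) = 1.09 μm

copper: f(T) = +0.126·(T−10) [T≤10 °C] = -2.3814
  Pd branch = 0.0053·Pd^0.26·e^(0.059·RH+f) = 0.02838 μm/a
  Cl⁻ term: 0.01025·601.4^0.27·exp(0.036·58+0.049·-8.9) = 0.301
  sum: 0.02838 + 0.301 → r_corr = 0.3293 μm/a
Long-term exponent b (ISO 9224 Table 2, B1) = 0.667
  D(6) = 0.3293 × 6^0.667 = 0.3293 × 3.304 = 1.088 μm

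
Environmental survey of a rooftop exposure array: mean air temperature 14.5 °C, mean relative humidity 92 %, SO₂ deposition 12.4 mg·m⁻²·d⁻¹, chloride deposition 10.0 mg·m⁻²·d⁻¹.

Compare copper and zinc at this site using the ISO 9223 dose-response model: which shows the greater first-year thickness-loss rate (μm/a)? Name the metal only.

copper

copper: temperature factor f = -0.080·(4.5) = -0.3600
  SO₂ term: 0.0053·12.4^0.26·exp(0.059·92-0.3600) = 1.62
  Sd branch = 0.01025·Sd^0.27·e^(0.036·RH+0.049·T) = 1.066 μm/a
  sum: 1.62 + 1.066 → r_corr = 2.686 μm/a
zinc: T>10 °C ⇒ hinge -0.071·(14.5−10) = -0.3195
  SO₂ term: 0.0129·12.4^0.44·exp(0.046·92-0.3195) = 1.954
  Cl⁻ term: 0.0175·10.0^0.57·exp(0.008·92+0.085·14.5) = 0.4655
  sum: 1.954 + 0.4655 → r_corr = 2.419 μm/a
Ordering by μm/a: copper (2.69) > zinc (2.42)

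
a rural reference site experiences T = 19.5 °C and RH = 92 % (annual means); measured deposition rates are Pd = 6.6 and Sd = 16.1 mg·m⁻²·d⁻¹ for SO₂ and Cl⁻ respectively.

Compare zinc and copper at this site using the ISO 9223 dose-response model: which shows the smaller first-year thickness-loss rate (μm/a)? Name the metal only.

zinc

zinc: temperature factor f = -0.071·(9.5) = -0.6745
  SO₂ term: 0.0129·6.6^0.44·exp(0.046·92-0.6745) = 1.038
  Cl⁻ term: 0.0175·16.1^0.57·exp(0.008·92+0.085·19.5) = 0.9341
  r_corr = 1.038 + 0.9341 = 1.972 μm/a
copper: T>10 °C ⇒ hinge -0.080·(19.5−10) = -0.7600
  Pd branch = 0.0053·Pd^0.26·e^(0.059·RH+f) = 0.9218 μm/a
  Sd branch = 0.01025·Sd^0.27·e^(0.036·RH+0.049·T) = 1.549 μm/a
  r_corr = 0.9218 + 1.549 = 2.47 μm/a
Ordering by μm/a: copper (2.47) > zinc (1.97)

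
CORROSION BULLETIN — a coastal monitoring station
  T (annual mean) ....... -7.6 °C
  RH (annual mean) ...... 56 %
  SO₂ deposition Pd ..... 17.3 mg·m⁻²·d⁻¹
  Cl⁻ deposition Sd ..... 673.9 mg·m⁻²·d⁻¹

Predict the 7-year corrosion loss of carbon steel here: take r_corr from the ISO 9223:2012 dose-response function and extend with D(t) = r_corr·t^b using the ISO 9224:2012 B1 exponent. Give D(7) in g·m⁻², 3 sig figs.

D(7) = 626 g·m⁻²

carbon steel: f(T) = +0.150·(T−10) [T≤10 °C] = -2.6400
  SO₂ term: 1.77·17.3^0.52·exp(0.02·56-2.6400) = 1.705
  Cl⁻ term: 0.102·673.9^0.62·exp(0.033·56+0.04·-7.6) = 27.09
  r_corr = 1.705 + 27.09 = 28.8 μm/a
Power-law: D(7) = r_corr · 7^0.523
  D(7) = 28.8 × 7^0.523 = 28.8 × 2.767 = 79.68 μm
  Mass loss = 79.68 μm × 7.85 g/cm³ = 625.5 g·m⁻²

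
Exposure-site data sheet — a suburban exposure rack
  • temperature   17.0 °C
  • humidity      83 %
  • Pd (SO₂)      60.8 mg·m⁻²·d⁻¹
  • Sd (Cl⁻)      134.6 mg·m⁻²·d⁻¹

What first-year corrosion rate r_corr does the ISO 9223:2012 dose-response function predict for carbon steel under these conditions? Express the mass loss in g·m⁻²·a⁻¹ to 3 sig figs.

carbon steel: f(T) = -0.054·(T−10) [T>10 °C] = -0.3780
  sulphur-dioxide contribution → 54 μm/a
  chloride contribution → 65.08 μm/a
  ⇒ r_corr(carbon steel) = 119.1 μm/a
Convert to mass loss: 119.1 μm/a × 7.85 g/cm³ = 934.8 g·m⁻²·a⁻¹

r_corr = 935 g·m⁻²·a⁻¹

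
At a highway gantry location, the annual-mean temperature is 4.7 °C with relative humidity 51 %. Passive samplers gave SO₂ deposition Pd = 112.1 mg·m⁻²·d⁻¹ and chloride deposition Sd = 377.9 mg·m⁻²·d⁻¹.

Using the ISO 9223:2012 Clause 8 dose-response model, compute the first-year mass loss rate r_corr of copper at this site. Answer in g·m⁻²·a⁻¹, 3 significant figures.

r_corr = 5.28 g·m⁻²·a⁻¹

copper: temperature factor f = +0.126·(-5.3) = -0.6678
  SO₂ term: 0.0053·112.1^0.26·exp(0.059·51-0.6678) = 0.1879
  Cl⁻ term: 0.01025·377.9^0.27·exp(0.036·51+0.049·4.7) = 0.4018
  r_corr = 0.1879 + 0.4018 = 0.5897 μm/a
Convert to mass loss: 0.5897 μm/a × 8.96 g/cm³ = 5.284 g·m⁻²·a⁻¹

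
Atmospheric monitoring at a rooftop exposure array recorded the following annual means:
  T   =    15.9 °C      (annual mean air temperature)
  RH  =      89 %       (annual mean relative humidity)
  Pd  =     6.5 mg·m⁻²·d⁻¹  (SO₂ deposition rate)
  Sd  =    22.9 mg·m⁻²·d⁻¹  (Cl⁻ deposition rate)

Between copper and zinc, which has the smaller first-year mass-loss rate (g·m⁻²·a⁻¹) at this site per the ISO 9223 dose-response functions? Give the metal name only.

zinc

copper: T>10 °C ⇒ hinge -0.080·(15.9−10) = -0.4720
  SO₂ term: 0.0053·6.5^0.26·exp(0.059·89-0.4720) = 1.026
  Sd branch = 0.01025·Sd^0.27·e^(0.036·RH+0.049·T) = 1.281 μm/a
  r_corr = 1.026 + 1.281 = 2.307 μm/a
  mass loss = 2.307 μm/a × 8.96 g/cm³ = 20.67 g·m⁻²·a⁻¹
zinc: f(T) = -0.071·(T−10) [T>10 °C] = -0.4189
  SO₂ term: 0.0129·6.5^0.44·exp(0.046·89-0.4189) = 1.16
  Sd branch = 0.0175·Sd^0.57·e^(0.008·RH+0.085·T) = 0.8209 μm/a
  r_corr = 1.16 + 0.8209 = 1.981 μm/a
  mass loss = 1.981 μm/a × 7.14 g/cm³ = 14.14 g·m⁻²·a⁻¹
Ordering by g·m⁻²·a⁻¹: copper (20.7) > zinc (14.1)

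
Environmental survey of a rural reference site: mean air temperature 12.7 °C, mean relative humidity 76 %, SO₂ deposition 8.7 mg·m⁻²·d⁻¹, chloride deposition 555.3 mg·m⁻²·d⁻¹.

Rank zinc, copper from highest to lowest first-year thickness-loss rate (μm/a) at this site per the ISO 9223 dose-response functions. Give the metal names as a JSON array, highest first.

zinc: f(T) = -0.071·(T−10) [T>10 °C] = -0.1917
  Pd branch = 0.0129·Pd^0.44·e^(0.046·RH+f) = 0.9099 μm/a
  Cl⁻ term: 0.0175·555.3^0.57·exp(0.008·76+0.085·12.7) = 3.47
  sum: 0.9099 + 3.47 → r_corr = 4.38 μm/a
copper: temperature factor f = -0.080·(2.7) = -0.2160
  Pd branch = 0.0053·Pd^0.26·e^(0.059·RH+f) = 0.6639 μm/a
  Sd branch = 0.01025·Sd^0.27·e^(0.036·RH+0.049·T) = 1.623 μm/a
  sum: 0.6639 + 1.623 → r_corr = 2.287 μm/a
Ordering by μm/a: zinc (4.38) > copper (2.29)

["zinc", "copper"]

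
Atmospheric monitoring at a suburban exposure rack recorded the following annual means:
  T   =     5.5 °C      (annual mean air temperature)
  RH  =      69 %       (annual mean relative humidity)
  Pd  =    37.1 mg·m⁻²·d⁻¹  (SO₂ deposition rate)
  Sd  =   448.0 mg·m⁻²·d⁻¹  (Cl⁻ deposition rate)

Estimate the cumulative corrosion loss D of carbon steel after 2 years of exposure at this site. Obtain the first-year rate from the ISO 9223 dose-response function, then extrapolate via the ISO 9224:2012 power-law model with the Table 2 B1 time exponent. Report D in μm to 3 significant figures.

D(2) = 112 μm

carbon steel: T≤10 °C ⇒ hinge +0.150·(5.5−10) = -0.6750
  Pd branch = 1.77·Pd^0.52·e^(0.02·RH+f) = 23.45 μm/a
  Sd branch = 0.102·Sd^0.62·e^(0.033·RH+0.04·T) = 54.55 μm/a
  r_corr = 23.45 + 54.55 = 78.01 μm/a
Long-term exponent b (ISO 9224 Table 2, B1) = 0.523
  D(2) = 78.01 × 2^0.523 = 78.01 × 1.437 = 112.1 μm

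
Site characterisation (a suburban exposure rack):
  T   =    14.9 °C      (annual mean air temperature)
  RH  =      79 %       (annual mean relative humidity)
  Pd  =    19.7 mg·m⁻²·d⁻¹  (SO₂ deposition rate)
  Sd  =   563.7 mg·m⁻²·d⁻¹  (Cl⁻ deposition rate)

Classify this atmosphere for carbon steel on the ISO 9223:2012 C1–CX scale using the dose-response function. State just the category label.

C5

carbon steel: temperature factor f = -0.054·(4.9) = -0.2646
  sulphur-dioxide contribution → 31.07 μm/a
  chloride contribution → 127.4 μm/a
  ⇒ r_corr(carbon steel) = 158.5 μm/a
ISO 9223 Table 2 (carbon steel): 80 < 159 ≤ 200 μm/a ⇒ C5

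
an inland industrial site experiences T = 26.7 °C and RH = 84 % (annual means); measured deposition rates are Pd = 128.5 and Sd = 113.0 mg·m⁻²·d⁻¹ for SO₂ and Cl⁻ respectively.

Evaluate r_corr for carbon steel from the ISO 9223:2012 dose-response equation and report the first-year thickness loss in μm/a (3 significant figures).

carbon steel: f(T) = -0.054·(T−10) [T>10 °C] = -0.9018
  sulphur-dioxide contribution → 48.15 μm/a
  chloride contribution → 88.96 μm/a
  total first-year rate 137.1 μm/a

r_corr = 137 μm/a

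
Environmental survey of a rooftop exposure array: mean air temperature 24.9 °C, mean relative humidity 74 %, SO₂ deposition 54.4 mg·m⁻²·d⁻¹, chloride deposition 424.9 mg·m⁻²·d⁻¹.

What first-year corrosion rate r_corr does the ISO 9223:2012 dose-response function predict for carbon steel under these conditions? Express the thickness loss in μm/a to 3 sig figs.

carbon steel: T>10 °C ⇒ hinge -0.054·(24.9−10) = -0.8046
  Pd branch = 1.77·Pd^0.52·e^(0.02·RH+f) = 27.78 μm/a
  Cl⁻ term: 0.102·424.9^0.62·exp(0.033·74+0.04·24.9) = 135.3
  r_corr = 27.78 + 135.3 = 163.1 μm/a

r_corr = 163 μm/a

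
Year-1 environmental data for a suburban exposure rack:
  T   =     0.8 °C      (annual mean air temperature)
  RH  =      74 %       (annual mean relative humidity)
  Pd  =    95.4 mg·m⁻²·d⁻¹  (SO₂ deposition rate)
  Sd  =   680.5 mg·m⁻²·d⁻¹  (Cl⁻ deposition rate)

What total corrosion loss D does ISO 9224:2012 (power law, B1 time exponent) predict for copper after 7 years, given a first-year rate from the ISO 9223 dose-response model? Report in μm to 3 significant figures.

D(7) = 4.83 μm

copper: f(T) = +0.126·(T−10) [T≤10 °C] = -1.1592
  sulphur-dioxide contribution → 0.4282 μm/a
  chloride contribution → 0.8904 μm/a
  total first-year rate 1.319 μm/a
Long-term exponent b (ISO 9224 Table 2, B1) = 0.667
  D(7) = 1.319 × 7^0.667 = 1.319 × 3.662 = 4.828 μm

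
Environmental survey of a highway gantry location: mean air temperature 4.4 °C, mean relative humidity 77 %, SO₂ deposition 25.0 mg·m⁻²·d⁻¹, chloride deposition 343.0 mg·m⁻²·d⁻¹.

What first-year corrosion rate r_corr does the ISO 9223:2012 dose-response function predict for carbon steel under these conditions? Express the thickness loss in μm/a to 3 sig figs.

r_corr = 76.6 μm/a

carbon steel: temperature factor f = +0.150·(-5.6) = -0.8400
  SO₂ term: 1.77·25.0^0.52·exp(0.02·77-0.8400) = 19.01
  Cl⁻ term: 0.102·343.0^0.62·exp(0.033·77+0.04·4.4) = 57.61
  sum: 19.01 + 57.61 → r_corr = 76.61 μm/a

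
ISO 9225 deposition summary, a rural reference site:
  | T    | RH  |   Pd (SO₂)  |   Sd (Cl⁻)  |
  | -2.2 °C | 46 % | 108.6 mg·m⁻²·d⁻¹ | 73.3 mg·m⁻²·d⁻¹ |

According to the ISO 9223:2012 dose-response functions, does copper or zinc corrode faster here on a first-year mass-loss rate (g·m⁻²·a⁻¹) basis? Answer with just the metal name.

copper: T≤10 °C ⇒ hinge +0.126·(-2.2−10) = -1.5372
  sulphur-dioxide contribution → 0.05817 μm/a
  chloride contribution → 0.1537 μm/a
  ⇒ r_corr(copper) = 0.2119 μm/a
  mass loss = 0.2119 μm/a × 8.96 g/cm³ = 1.898 g·m⁻²·a⁻¹
zinc: f(T) = +0.038·(T−10) [T≤10 °C] = -0.4636
  sulphur-dioxide contribution → 0.5296 μm/a
  chloride contribution → 0.2425 μm/a
  total first-year rate 0.7722 μm/a
  mass loss = 0.7722 μm/a × 7.14 g/cm³ = 5.513 g·m⁻²·a⁻¹
Ordering by g·m⁻²·a⁻¹: zinc (5.51) > copper (1.9)

zinc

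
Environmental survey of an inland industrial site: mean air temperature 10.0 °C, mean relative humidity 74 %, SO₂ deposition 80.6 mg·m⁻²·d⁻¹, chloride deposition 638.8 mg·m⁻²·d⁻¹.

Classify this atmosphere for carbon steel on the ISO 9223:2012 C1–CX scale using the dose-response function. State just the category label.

C5

carbon steel: temperature factor f = +0.150·(0.0) = +0.0000
  Pd branch = 1.77·Pd^0.52·e^(0.02·RH+f) = 76.21 μm/a
  Sd branch = 0.102·Sd^0.62·e^(0.033·RH+0.04·T) = 95.98 μm/a
  sum: 76.21 + 95.98 → r_corr = 172.2 μm/a
Category bounds: 80…200 μm/a bracket r_corr ⇒ C5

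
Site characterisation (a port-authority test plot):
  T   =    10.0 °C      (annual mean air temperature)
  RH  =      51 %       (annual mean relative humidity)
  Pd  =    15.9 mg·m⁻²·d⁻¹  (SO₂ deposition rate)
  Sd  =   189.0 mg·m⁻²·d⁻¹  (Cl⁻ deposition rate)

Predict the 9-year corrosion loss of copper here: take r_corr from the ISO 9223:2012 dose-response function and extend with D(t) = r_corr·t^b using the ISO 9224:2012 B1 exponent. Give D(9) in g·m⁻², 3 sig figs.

copper: T≤10 °C ⇒ hinge +0.126·(10.0−10) = +0.0000
  SO₂ term: 0.0053·15.9^0.26·exp(0.059·51+0.0000) = 0.2205
  Sd branch = 0.01025·Sd^0.27·e^(0.036·RH+0.049·T) = 0.4321 μm/a
  r_corr = 0.2205 + 0.4321 = 0.6526 μm/a
Power-law: D(9) = r_corr · 9^0.667
  D(9) = 0.6526 × 9^0.667 = 0.6526 × 4.33 = 2.826 μm
  Mass loss = 2.826 μm × 8.96 g/cm³ = 25.32 g·m⁻²

D(9) = 25.3 g·m⁻²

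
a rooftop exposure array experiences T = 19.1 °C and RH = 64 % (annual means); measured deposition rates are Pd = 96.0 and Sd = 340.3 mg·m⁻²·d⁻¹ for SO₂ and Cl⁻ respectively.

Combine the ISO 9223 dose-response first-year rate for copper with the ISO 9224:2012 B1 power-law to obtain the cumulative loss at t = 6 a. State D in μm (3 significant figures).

copper: temperature factor f = -0.080·(9.1) = -0.7280
  Pd branch = 0.0053·Pd^0.26·e^(0.059·RH+f) = 0.3659 μm/a
  Sd branch = 0.01025·Sd^0.27·e^(0.036·RH+0.049·T) = 1.263 μm/a
  sum: 0.3659 + 1.263 → r_corr = 1.629 μm/a
ISO 9224: D(t) = r_corr · t^b with b = 0.667 (copper, B1)
  D(6) = 1.629 × 6^0.667 = 1.629 × 3.304 = 5.382 μm

D(6) = 5.38 μm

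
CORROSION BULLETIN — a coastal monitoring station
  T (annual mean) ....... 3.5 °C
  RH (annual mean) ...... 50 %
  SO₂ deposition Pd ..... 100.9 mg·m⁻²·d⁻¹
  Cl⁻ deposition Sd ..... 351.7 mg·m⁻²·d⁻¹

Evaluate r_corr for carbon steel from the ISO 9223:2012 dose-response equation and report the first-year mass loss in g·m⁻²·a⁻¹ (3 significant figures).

carbon steel: temperature factor f = +0.150·(-6.5) = -0.9750
  Pd branch = 1.77·Pd^0.52·e^(0.02·RH+f) = 19.99 μm/a
  Cl⁻ term: 0.102·351.7^0.62·exp(0.033·50+0.04·3.5) = 23.15
  sum: 19.99 + 23.15 → r_corr = 43.15 μm/a
Convert to mass loss: 43.15 μm/a × 7.85 g/cm³ = 338.7 g·m⁻²·a⁻¹

r_corr = 339 g·m⁻²·a⁻¹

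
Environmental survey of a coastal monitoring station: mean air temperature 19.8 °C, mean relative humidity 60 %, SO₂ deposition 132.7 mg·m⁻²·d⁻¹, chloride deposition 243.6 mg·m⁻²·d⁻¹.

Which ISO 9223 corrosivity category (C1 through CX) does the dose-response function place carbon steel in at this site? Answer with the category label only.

C5

carbon steel: temperature factor f = -0.054·(9.8) = -0.5292
  sulphur-dioxide contribution → 43.97 μm/a
  chloride contribution → 49.23 μm/a
  total first-year rate 93.2 μm/a
Category bounds: 80…200 μm/a bracket r_corr ⇒ C5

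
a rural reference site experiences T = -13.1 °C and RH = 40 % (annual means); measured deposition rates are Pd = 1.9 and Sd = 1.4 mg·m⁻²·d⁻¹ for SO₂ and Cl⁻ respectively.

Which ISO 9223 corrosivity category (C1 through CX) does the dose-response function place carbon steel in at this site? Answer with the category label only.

carbon steel: f(T) = +0.150·(T−10) [T≤10 °C] = -3.4650
  SO₂ term: 1.77·1.9^0.52·exp(0.02·40-3.4650) = 0.172
  Sd branch = 0.102·Sd^0.62·e^(0.033·RH+0.04·T) = 0.2785 μm/a
  r_corr = 0.172 + 0.2785 = 0.4505 μm/a
ISO 9223 Table 2 (carbon steel): 0 < 0.451 ≤ 1.3 μm/a ⇒ C1

C1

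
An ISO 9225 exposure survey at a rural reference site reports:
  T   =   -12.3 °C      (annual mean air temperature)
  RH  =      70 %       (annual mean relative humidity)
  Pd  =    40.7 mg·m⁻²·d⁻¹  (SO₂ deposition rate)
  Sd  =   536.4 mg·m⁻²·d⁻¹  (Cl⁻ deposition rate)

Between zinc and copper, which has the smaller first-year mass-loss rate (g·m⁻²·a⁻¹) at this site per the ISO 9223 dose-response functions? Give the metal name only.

copper

zinc: T≤10 °C ⇒ hinge +0.038·(-12.3−10) = -0.8474
  SO₂ term: 0.0129·40.7^0.44·exp(0.046·70-0.8474) = 0.7067
  Sd branch = 0.0175·Sd^0.57·e^(0.008·RH+0.085·T) = 0.3873 μm/a
  sum: 0.7067 + 0.3873 → r_corr = 1.094 μm/a
  mass loss = 1.094 μm/a × 7.14 g/cm³ = 7.811 g·m⁻²·a⁻¹
copper: T≤10 °C ⇒ hinge +0.126·(-12.3−10) = -2.8098
  Pd branch = 0.0053·Pd^0.26·e^(0.059·RH+f) = 0.05201 μm/a
  Cl⁻ term: 0.01025·536.4^0.27·exp(0.036·70+0.049·-12.3) = 0.3805
  r_corr = 0.05201 + 0.3805 = 0.4325 μm/a
  mass loss = 0.4325 μm/a × 8.96 g/cm³ = 3.875 g·m⁻²·a⁻¹
Ordering by g·m⁻²·a⁻¹: zinc (7.81) > copper (3.88)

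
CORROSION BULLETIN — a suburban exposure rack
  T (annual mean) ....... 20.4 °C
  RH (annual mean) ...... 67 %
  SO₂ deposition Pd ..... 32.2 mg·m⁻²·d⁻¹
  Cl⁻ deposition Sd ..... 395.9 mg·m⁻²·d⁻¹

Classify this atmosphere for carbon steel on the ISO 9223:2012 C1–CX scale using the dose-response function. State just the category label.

carbon steel: temperature factor f = -0.054·(10.4) = -0.5616
  Pd branch = 1.77·Pd^0.52·e^(0.02·RH+f) = 23.45 μm/a
  Sd branch = 0.102·Sd^0.62·e^(0.033·RH+0.04·T) = 85.84 μm/a
  sum: 23.45 + 85.84 → r_corr = 109.3 μm/a
ISO 9223 Table 2 (carbon steel): 80 < 109 ≤ 200 μm/a ⇒ C5

C5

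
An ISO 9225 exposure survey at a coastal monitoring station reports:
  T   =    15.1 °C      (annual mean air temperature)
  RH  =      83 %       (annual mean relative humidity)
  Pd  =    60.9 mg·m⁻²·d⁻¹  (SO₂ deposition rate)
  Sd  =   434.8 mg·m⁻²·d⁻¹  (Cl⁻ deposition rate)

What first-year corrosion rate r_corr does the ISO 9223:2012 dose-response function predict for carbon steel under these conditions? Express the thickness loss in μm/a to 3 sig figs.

carbon steel: temperature factor f = -0.054·(5.1) = -0.2754
  Pd branch = 1.77·Pd^0.52·e^(0.02·RH+f) = 59.88 μm/a
  Sd branch = 0.102·Sd^0.62·e^(0.033·RH+0.04·T) = 124.8 μm/a
  sum: 59.88 + 124.8 → r_corr = 184.7 μm/a

r_corr = 185 μm/a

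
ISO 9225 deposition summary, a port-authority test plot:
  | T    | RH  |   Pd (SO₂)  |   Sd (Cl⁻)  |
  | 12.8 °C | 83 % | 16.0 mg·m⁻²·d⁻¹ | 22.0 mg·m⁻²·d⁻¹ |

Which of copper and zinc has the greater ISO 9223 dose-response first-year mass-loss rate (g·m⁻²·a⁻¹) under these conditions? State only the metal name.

copper

copper: f(T) = -0.080·(T−10) [T>10 °C] = -0.2240
  SO₂ term: 0.0053·16.0^0.26·exp(0.059·83-0.2240) = 1.166
  Cl⁻ term: 0.01025·22.0^0.27·exp(0.036·83+0.049·12.8) = 0.8775
  sum: 1.166 + 0.8775 → r_corr = 2.044 μm/a
  mass loss = 2.044 μm/a × 8.96 g/cm³ = 18.31 g·m⁻²·a⁻¹
zinc: T>10 °C ⇒ hinge -0.071·(12.8−10) = -0.1988
  SO₂ term: 0.0129·16.0^0.44·exp(0.046·83-0.1988) = 1.63
  Sd branch = 0.0175·Sd^0.57·e^(0.008·RH+0.085·T) = 0.5876 μm/a
  r_corr = 1.63 + 0.5876 = 2.218 μm/a
  mass loss = 2.218 μm/a × 7.14 g/cm³ = 15.83 g·m⁻²·a⁻¹
Ordering by g·m⁻²·a⁻¹: copper (18.3) > zinc (15.8)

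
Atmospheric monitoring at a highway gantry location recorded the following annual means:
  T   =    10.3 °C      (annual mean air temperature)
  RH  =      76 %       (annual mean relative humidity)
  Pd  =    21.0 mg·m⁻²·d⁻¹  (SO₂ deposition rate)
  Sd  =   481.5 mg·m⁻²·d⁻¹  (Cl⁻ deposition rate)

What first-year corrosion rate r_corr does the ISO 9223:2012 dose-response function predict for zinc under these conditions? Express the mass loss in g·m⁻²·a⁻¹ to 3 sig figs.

zinc: T>10 °C ⇒ hinge -0.071·(10.3−10) = -0.0213
  sulphur-dioxide contribution → 1.59 μm/a
  chloride contribution → 2.609 μm/a
  total first-year rate 4.199 μm/a
Convert to mass loss: 4.199 μm/a × 7.14 g/cm³ = 29.98 g·m⁻²·a⁻¹

r_corr = 30.0 g·m⁻²·a⁻¹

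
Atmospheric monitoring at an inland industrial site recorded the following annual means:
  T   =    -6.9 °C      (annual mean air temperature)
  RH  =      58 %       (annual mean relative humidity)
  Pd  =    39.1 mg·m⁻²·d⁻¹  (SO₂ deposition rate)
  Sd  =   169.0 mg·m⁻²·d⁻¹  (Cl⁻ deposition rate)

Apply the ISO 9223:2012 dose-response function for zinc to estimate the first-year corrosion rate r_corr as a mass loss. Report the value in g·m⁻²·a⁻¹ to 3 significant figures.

zinc: f(T) = +0.038·(T−10) [T≤10 °C] = -0.6422
  Pd branch = 0.0129·Pd^0.44·e^(0.046·RH+f) = 0.4908 μm/a
  Sd branch = 0.0175·Sd^0.57·e^(0.008·RH+0.085·T) = 0.2882 μm/a
  sum: 0.4908 + 0.2882 → r_corr = 0.7791 μm/a
Convert to mass loss: 0.7791 μm/a × 7.14 g/cm³ = 5.563 g·m⁻²·a⁻¹

r_corr = 5.56 g·m⁻²·a⁻¹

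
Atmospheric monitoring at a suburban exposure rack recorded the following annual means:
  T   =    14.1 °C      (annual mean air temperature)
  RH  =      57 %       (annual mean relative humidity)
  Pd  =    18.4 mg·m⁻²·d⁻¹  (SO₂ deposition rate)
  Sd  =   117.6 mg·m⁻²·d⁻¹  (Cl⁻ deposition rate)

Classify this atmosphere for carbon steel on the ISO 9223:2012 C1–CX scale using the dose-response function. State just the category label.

C3

carbon steel: T>10 °C ⇒ hinge -0.054·(14.1−10) = -0.2214
  Pd branch = 1.77·Pd^0.52·e^(0.02·RH+f) = 20.17 μm/a
  Cl⁻ term: 0.102·117.6^0.62·exp(0.033·57+0.04·14.1) = 22.6
  sum: 20.17 + 22.6 → r_corr = 42.77 μm/a
Category bounds: 25…50 μm/a bracket r_corr ⇒ C3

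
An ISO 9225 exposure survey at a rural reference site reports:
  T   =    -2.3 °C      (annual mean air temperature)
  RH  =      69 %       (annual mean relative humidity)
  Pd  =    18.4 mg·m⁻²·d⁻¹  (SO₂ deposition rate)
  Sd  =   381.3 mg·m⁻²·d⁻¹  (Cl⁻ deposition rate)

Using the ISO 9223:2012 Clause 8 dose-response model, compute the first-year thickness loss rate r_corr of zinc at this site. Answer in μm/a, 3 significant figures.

r_corr = 1.44 μm/a

zinc: temperature factor f = +0.038·(-12.3) = -0.4674
  Pd branch = 0.0129·Pd^0.44·e^(0.046·RH+f) = 0.6959 μm/a
  Sd branch = 0.0175·Sd^0.57·e^(0.008·RH+0.085·T) = 0.7399 μm/a
  r_corr = 0.6959 + 0.7399 = 1.436 μm/a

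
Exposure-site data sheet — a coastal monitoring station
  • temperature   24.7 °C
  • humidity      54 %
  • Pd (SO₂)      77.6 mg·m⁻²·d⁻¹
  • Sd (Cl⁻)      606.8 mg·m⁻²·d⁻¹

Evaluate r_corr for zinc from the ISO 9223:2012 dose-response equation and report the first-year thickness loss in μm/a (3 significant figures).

r_corr = 8.86 μm/a

zinc: temperature factor f = -0.071·(14.7) = -1.0437
  Pd branch = 0.0129·Pd^0.44·e^(0.046·RH+f) = 0.3695 μm/a
  Cl⁻ term: 0.0175·606.8^0.57·exp(0.008·54+0.085·24.7) = 8.488
  r_corr = 0.3695 + 8.488 = 8.857 μm/a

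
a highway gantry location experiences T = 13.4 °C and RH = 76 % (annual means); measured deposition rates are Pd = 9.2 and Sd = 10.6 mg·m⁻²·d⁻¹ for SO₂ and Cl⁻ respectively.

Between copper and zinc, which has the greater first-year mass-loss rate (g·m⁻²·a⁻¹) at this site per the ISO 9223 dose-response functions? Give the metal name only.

copper: temperature factor f = -0.080·(3.4) = -0.2720
  sulphur-dioxide contribution → 0.637 μm/a
  chloride contribution → 0.5767 μm/a
  ⇒ r_corr(copper) = 1.214 μm/a
  mass loss = 1.214 μm/a × 8.96 g/cm³ = 10.87 g·m⁻²·a⁻¹
zinc: temperature factor f = -0.071·(3.4) = -0.2414
  sulphur-dioxide contribution → 0.8874 μm/a
  chloride contribution → 0.3856 μm/a
  total first-year rate 1.273 μm/a
  mass loss = 1.273 μm/a × 7.14 g/cm³ = 9.089 g·m⁻²·a⁻¹
Ordering by g·m⁻²·a⁻¹: copper (10.9) > zinc (9.09)

copper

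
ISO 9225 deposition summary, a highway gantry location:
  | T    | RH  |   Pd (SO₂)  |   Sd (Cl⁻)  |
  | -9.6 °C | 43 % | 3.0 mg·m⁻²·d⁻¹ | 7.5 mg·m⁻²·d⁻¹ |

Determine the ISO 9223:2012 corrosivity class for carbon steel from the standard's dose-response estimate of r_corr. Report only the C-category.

carbon steel: T≤10 °C ⇒ hinge +0.150·(-9.6−10) = -2.9400
  Pd branch = 1.77·Pd^0.52·e^(0.02·RH+f) = 0.3915 μm/a
  Sd branch = 0.102·Sd^0.62·e^(0.033·RH+0.04·T) = 1.001 μm/a
  sum: 0.3915 + 1.001 → r_corr = 1.393 μm/a
ISO 9223 Table 2 (carbon steel): 1.3 < 1.39 ≤ 25 μm/a ⇒ C2

C2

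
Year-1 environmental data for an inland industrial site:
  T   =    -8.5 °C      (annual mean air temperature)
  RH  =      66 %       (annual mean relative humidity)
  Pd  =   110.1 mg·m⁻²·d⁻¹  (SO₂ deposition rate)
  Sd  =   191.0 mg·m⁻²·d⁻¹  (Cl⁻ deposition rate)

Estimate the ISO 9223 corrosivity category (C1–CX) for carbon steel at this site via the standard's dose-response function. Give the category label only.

carbon steel: f(T) = +0.150·(T−10) [T≤10 °C] = -2.7750
  Pd branch = 1.77·Pd^0.52·e^(0.02·RH+f) = 4.762 μm/a
  Sd branch = 0.102·Sd^0.62·e^(0.033·RH+0.04·T) = 16.64 μm/a
  r_corr = 4.762 + 16.64 = 21.4 μm/a
21.4 μm/a falls in (1.3, 25] for carbon steel → category C2

C2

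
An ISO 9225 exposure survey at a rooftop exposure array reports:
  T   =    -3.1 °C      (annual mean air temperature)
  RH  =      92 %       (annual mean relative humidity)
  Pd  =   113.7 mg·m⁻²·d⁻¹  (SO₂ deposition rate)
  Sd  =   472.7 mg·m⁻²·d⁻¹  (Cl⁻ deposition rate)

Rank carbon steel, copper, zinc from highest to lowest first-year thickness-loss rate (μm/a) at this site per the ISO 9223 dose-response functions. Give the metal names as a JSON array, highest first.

["carbon steel", "zinc", "copper"]

carbon steel: temperature factor f = +0.150·(-13.1) = -1.9650
  sulphur-dioxide contribution → 18.31 μm/a
  chloride contribution → 85.41 μm/a
  total first-year rate 103.7 μm/a
copper: T≤10 °C ⇒ hinge +0.126·(-3.1−10) = -1.6506
  sulphur-dioxide contribution → 0.793 μm/a
  chloride contribution → 1.274 μm/a
  total first-year rate 2.067 μm/a
zinc: f(T) = +0.038·(T−10) [T≤10 °C] = -0.4978
  sulphur-dioxide contribution → 4.334 μm/a
  chloride contribution → 0.9392 μm/a
  ⇒ r_corr(zinc) = 5.273 μm/a
Ordering by μm/a: carbon steel (104) > zinc (5.27) > copper (2.07)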